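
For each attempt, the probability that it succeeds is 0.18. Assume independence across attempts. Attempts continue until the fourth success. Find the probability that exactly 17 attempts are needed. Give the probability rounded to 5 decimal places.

Y = trial on which the fourth success occurs; negative binomial, r=4, p=0.18.
P(Y=17) = C(16,3) · p^4 · (1−p)^13
= 560 · 0.0010498 · 0.075784 = 0.0445511

0.04455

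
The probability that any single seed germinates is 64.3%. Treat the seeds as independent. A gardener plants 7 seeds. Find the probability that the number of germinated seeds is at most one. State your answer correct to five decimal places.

X ~ Binomial(7, 0.643); P(X ≤ 1) = Σ C(7,k) p^k (1−p)^(7−k) over k:
  k=0: C(7,0)·0.643^0·0.357^7 = 0.0007391
  k=1: C(7,1)·0.643^1·0.357^6 = 0.0093179
Total = 0.0100570

0.01006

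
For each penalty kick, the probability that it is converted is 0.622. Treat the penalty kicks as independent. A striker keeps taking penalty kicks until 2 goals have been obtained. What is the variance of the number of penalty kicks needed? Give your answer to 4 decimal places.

1.9541

Y = total penalty kicks until the second success; negative binomial with r=2, p=0.622.
Var(Y) = r(1−p)/p² = 2·0.378 / 0.622² = 1.954074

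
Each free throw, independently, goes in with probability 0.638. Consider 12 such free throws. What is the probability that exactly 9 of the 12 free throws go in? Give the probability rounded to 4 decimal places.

X ~ Binomial(n=12, p=0.638).
P(X=9) = C(12,9) · p^9 · (1−p)^3
= 220 · 0.017514 · 0.047438 = 0.182782

0.1828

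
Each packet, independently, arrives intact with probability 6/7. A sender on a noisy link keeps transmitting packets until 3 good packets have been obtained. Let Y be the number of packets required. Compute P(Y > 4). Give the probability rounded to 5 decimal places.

Needing more than 4 packets ⇔ fewer than 3 successes in the first 4. With X ~ Binomial(4, 0.857143), P(Y > 4) = P(X ≤ 2).
  k=0: C(4,0)·0.857143^0·0.142857^4 = 0.0004165
  k=1: C(4,1)·0.857143^1·0.142857^3 = 0.0099958
  k=2: C(4,2)·0.857143^2·0.142857^2 = 0.0899625
P(X ≤ 2) = 0.1003748

0.10037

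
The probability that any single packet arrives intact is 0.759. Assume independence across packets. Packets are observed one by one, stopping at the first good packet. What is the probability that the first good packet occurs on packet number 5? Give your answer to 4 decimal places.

Geometric (trials to first success), p = 0.759.
P(Y = 5) = (1−p)^4 · p = 0.0033734 · 0.759 = 0.002560

0.0026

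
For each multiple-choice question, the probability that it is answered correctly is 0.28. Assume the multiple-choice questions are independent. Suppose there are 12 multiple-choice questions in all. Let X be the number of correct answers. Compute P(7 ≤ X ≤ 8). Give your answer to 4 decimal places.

0.0257

X ~ Binomial(12, 0.28); P(7 ≤ X ≤ 8) = Σ C(12,k) p^k (1−p)^(12−k) over k:
  k=7: C(12,7)·0.28^7·0.72^5 = 0.020677
  k=8: C(12,8)·0.28^8·0.72^4 = 0.005026
Total = 0.025703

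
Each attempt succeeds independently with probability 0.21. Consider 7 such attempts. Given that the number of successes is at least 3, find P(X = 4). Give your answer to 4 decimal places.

X ~ Binomial(7, 0.21). Want P(X=4 | X≥3) = P(X=4) / P(X≥3).
P(X=4) = C(7,4)·0.21^4·0.79^3 = 0.033560
P(X≥3) = 1 − 0.192039 − 0.357339 − 0.284966 = 0.165656
Ratio = 0.033560 / 0.165656 = 0.202590

0.2026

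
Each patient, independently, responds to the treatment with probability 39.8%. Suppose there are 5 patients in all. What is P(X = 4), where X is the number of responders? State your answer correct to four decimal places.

X ~ Binomial(n=5, p=0.398).
P(X=4) = C(5,4) · p^4 · (1−p)^1
= 5 · 0.025092 · 0.602 = 0.075526

0.0755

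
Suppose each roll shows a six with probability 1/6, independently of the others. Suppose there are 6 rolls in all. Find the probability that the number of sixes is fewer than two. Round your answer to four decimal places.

X ~ Binomial(6, 0.166667); P(X ≤ 1) = Σ C(6,k) p^k (1−p)^(6−k) over k:
  k=0: C(6,0)·0.166667^0·0.833333^6 = 0.334898
  k=1: C(6,1)·0.166667^1·0.833333^5 = 0.401878
Total = 0.736776

0.7368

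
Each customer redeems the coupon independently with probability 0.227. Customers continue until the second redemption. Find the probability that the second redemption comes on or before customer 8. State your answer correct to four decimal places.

Finishing within 8 customers ⇔ at least 2 successes in the first 8. With X ~ Binomial(8, 0.227), P(Y ≤ 8) = 1 − P(X ≤ 1).
  k=0: C(8,0)·0.227^0·0.773^8 = 0.127478
  k=1: C(8,1)·0.227^1·0.773^7 = 0.299483
1 − 0.426961 = 0.573039

0.5730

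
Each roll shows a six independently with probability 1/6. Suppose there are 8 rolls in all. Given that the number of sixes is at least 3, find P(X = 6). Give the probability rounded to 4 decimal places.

0.0031

X ~ Binomial(8, 0.166667). Want P(X=6 | X≥3) = P(X=6) / P(X≥3).
P(X=6) = C(8,6)·0.166667^6·0.833333^2 = 0.000417
P(X≥3) = 1 − 0.232568 − 0.372109 − 0.260476 = 0.134847
Ratio = 0.000417 / 0.134847 = 0.003091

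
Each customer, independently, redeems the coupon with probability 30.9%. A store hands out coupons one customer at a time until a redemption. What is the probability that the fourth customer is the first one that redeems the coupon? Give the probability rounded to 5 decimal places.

Geometric (trials to first success), p = 0.309.
P(Y = 4) = (1−p)^3 · p = 0.32994 · 0.309 = 0.1019513

0.10195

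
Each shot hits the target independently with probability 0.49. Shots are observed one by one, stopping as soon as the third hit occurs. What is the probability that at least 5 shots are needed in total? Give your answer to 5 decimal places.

0.70235

Needing more than 4 shots ⇔ fewer than 3 successes in the first 4. With X ~ Binomial(4, 0.49), P(Y > 4) = P(X ≤ 2).
  k=0: C(4,0)·0.49^0·0.51^4 = 0.0676520
  k=1: C(4,1)·0.49^1·0.51^3 = 0.2599960
  k=2: C(4,2)·0.49^2·0.51^2 = 0.3747001
P(X ≤ 2) = 0.7023480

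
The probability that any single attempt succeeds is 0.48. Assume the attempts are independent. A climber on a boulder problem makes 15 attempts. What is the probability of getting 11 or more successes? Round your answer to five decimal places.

0.04300

X ~ Binomial(15, 0.48); P(X ≥ 11) = Σ C(15,k) p^k (1−p)^(15−k) over k:
  k=11: C(15,11)·0.48^11·0.52^4 = 0.0311028
  k=12: C(15,12)·0.48^12·0.52^3 = 0.0095701
  k=13: C(15,13)·0.48^13·0.52^2 = 0.0020386
  k=14: C(15,14)·0.48^14·0.52^1 = 0.0002688
  k=15: C(15,15)·0.48^15·0.52^0 = 0.0000165
Total = 0.0429969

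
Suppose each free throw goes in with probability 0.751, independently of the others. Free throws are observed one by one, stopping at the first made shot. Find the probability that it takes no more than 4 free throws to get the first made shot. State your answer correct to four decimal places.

0.9962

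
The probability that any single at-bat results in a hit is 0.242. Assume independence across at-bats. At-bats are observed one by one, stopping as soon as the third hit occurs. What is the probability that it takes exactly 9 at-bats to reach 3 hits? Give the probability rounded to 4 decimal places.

Y = trial on which the third success occurs; negative binomial, r=3, p=0.242.
P(Y=9) = C(8,2) · p^3 · (1−p)^6
= 28 · 0.014172 · 0.18968 = 0.075270

0.0753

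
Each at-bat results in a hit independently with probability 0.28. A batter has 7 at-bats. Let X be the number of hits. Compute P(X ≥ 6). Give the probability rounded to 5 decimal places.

X ~ Binomial(7, 0.28); P(X ≥ 6) = Σ C(7,k) p^k (1−p)^(7−k) over k:
  k=6: C(7,6)·0.28^6·0.72^1 = 0.0024287
  k=7: C(7,7)·0.28^7·0.72^0 = 0.0001349
Total = 0.0025637

0.00256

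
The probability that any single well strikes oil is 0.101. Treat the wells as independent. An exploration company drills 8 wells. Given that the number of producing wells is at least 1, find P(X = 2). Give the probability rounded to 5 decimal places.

X ~ Binomial(8, 0.101). Want P(X=2 | X≥1) = P(X=2) / P(X≥1).
P(X=2) = C(8,2)·0.101^2·0.899^6 = 0.1507853
P(X≥1) = 1 − 0.4266557 = 0.5733443
Ratio = 0.1507853 / 0.5733443 = 0.2629925

0.26299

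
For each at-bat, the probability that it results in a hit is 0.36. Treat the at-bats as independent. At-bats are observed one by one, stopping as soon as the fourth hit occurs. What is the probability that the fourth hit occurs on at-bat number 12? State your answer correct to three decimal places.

Y = trial on which the fourth success occurs; negative binomial, r=4, p=0.36.
P(Y=12) = C(11,3) · p^4 · (1−p)^8
= 165 · 0.016796 · 0.028147 = 0.07801

0.078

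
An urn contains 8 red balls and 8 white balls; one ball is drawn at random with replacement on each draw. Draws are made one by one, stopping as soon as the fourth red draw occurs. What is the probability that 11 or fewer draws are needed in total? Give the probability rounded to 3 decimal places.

0.887

Finishing within 11 draws ⇔ at least 4 successes in the first 11. With X ~ Binomial(11, 0.50), P(Y ≤ 11) = 1 − P(X ≤ 3).
  k=0: C(11,0)·0.50^0·0.50^11 = 0.00049
  k=1: C(11,1)·0.50^1·0.50^10 = 0.00537
  k=2: C(11,2)·0.50^2·0.50^9 = 0.02686
  k=3: C(11,3)·0.50^3·0.50^8 = 0.08057
1 − 0.11328 = 0.88672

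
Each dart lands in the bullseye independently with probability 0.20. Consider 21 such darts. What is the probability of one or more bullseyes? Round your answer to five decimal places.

P(at least one) = 1 − P(none) = 1 − (1 − 0.20)^21
= 1 − 0.0092234 = 0.9907766

0.99078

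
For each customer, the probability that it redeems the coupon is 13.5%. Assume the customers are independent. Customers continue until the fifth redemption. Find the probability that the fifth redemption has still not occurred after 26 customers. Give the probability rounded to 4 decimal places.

0.7309

Needing more than 26 customers ⇔ fewer than 5 successes in the first 26. With X ~ Binomial(26, 0.135), P(Y > 26) = P(X ≤ 4).
  k=0: C(26,0)·0.135^0·0.865^26 = 0.023037
  k=1: C(26,1)·0.135^1·0.865^25 = 0.093478
  k=2: C(26,2)·0.135^2·0.865^24 = 0.182363
  k=3: C(26,3)·0.135^3·0.865^23 = 0.227691
  k=4: C(26,4)·0.135^4·0.865^22 = 0.204329
P(X ≤ 4) = 0.730898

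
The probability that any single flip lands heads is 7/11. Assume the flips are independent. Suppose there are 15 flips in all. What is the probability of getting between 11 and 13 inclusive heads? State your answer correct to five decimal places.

X ~ Binomial(15, 0.636364); P(11 ≤ X ≤ 13) = Σ C(15,k) p^k (1−p)^(15−k) over k:
  k=11: C(15,11)·0.636364^11·0.363636^4 = 0.1654096
  k=12: C(15,12)·0.636364^12·0.363636^3 = 0.0964889
  k=13: C(15,13)·0.636364^13·0.363636^2 = 0.0389667
Total = 0.3008653

0.30087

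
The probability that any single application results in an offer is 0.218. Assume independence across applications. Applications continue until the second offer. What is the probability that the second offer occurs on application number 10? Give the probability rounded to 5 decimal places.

0.05981

Y = trial on which the second success occurs; negative binomial, r=2, p=0.218.
P(Y=10) = C(9,1) · p^2 · (1−p)^8
= 9 · 0.047524 · 0.13985 = 0.0598149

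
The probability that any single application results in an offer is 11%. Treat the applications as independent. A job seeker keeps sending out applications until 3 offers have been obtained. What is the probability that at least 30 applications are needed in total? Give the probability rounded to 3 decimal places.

Needing more than 29 applications ⇔ fewer than 3 successes in the first 29. With X ~ Binomial(29, 0.11), P(Y > 29) = P(X ≤ 2).
  k=0: C(29,0)·0.11^0·0.89^29 = 0.03407
  k=1: C(29,1)·0.11^1·0.89^28 = 0.12210
  k=2: C(29,2)·0.11^2·0.89^27 = 0.21127
P(X ≤ 2) = 0.36744

0.367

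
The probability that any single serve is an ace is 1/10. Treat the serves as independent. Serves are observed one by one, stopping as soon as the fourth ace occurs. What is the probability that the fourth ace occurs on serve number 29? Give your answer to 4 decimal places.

0.0235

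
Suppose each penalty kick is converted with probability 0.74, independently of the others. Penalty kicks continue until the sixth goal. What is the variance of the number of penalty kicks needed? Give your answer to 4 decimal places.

2.8488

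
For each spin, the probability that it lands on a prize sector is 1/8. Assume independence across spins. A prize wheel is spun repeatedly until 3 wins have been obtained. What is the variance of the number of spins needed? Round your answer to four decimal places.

Y = total spins until the third success; negative binomial with r=3, p=0.125.
Var(Y) = r(1−p)/p² = 3·0.875 / 0.125² = 168.000000

168.0000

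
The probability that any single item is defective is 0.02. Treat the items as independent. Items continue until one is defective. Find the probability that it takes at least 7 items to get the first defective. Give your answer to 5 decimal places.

0.88584

Y = number of items to the first success; geometric, p = 0.02.
P(Y > 6) = P(first 6 all fail) = (1−p)^6 = 0.8858424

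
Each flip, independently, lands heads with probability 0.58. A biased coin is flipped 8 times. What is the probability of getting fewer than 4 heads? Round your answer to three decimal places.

0.206

X ~ Binomial(8, 0.58); P(X ≤ 3) = Σ C(8,k) p^k (1−p)^(8−k) over k:
  k=0: C(8,0)·0.58^0·0.42^8 = 0.00097
  k=1: C(8,1)·0.58^1·0.42^7 = 0.01070
  k=2: C(8,2)·0.58^2·0.42^6 = 0.05170
  k=3: C(8,3)·0.58^3·0.42^5 = 0.14280
Total = 0.20616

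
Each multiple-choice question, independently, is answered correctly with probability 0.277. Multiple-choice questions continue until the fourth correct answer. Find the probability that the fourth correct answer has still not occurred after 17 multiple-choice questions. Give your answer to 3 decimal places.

Needing more than 17 multiple-choice questions ⇔ fewer than 4 successes in the first 17. With X ~ Binomial(17, 0.277), P(Y > 17) = P(X ≤ 3).
  k=0: C(17,0)·0.277^0·0.723^17 = 0.00403
  k=1: C(17,1)·0.277^1·0.723^16 = 0.02625
  k=2: C(17,2)·0.277^2·0.723^15 = 0.08046
  k=3: C(17,3)·0.277^3·0.723^14 = 0.15413
P(X ≤ 3) = 0.26487

0.265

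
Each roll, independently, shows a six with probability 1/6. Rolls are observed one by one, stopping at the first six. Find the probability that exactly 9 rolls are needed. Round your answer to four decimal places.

0.0388

Geometric (trials to first success), p = 0.166667.
P(Y = 9) = (1−p)^8 · p = 0.23257 · 0.166667 = 0.038761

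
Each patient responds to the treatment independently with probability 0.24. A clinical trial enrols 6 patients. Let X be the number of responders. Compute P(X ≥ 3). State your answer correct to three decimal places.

0.154

X ~ Binomial(6, 0.24); P(X ≥ 3) = Σ C(6,k) p^k (1−p)^(6−k) over k:
  k=3: C(6,3)·0.24^3·0.76^3 = 0.12137
  k=4: C(6,4)·0.24^4·0.76^2 = 0.02875
  k=5: C(6,5)·0.24^5·0.76^1 = 0.00363
  k=6: C(6,6)·0.24^6·0.76^0 = 0.00019
Total = 0.15394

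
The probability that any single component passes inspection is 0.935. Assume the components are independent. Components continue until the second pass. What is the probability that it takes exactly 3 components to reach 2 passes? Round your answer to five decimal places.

Y = trial on which the second success occurs; negative binomial, r=2, p=0.935.
P(Y=3) = C(2,1) · p^2 · (1−p)^1
= 2 · 0.87423 · 0.065 = 0.1136492

0.11365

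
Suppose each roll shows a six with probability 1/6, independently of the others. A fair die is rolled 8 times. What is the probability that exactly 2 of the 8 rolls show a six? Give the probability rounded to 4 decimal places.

0.2605

X ~ Binomial(n=8, p=0.166667).
P(X=2) = C(8,2) · p^2 · (1−p)^6
= 28 · 0.027778 · 0.3349 = 0.260476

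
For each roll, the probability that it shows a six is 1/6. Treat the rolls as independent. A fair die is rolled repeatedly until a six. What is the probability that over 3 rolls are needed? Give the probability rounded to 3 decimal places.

0.579

Y = number of rolls to the first success; geometric, p = 0.166667.
P(Y > 3) = P(first 3 all fail) = (1−p)^3 = 0.57870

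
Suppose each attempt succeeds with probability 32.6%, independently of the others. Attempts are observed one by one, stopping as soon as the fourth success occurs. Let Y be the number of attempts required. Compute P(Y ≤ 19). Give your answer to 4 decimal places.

Finishing within 19 attempts ⇔ at least 4 successes in the first 19. With X ~ Binomial(19, 0.326), P(Y ≤ 19) = 1 − P(X ≤ 3).
  k=0: C(19,0)·0.326^0·0.674^19 = 0.000555
  k=1: C(19,1)·0.326^1·0.674^18 = 0.005103
  k=2: C(19,2)·0.326^2·0.674^17 = 0.022215
  k=3: C(19,3)·0.326^3·0.674^16 = 0.060888
1 − 0.088762 = 0.911238

0.9112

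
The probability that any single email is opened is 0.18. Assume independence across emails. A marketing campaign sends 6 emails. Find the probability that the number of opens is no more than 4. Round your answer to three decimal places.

0.999

X ~ Binomial(6, 0.18); P(X ≤ 4) = Σ C(6,k) p^k (1−p)^(6−k) over k:
  k=0: C(6,0)·0.18^0·0.82^6 = 0.30401
  k=1: C(6,1)·0.18^1·0.82^5 = 0.40040
  k=2: C(6,2)·0.18^2·0.82^4 = 0.21973
  k=3: C(6,3)·0.18^3·0.82^3 = 0.06431
  k=4: C(6,4)·0.18^4·0.82^2 = 0.01059
Total = 0.99904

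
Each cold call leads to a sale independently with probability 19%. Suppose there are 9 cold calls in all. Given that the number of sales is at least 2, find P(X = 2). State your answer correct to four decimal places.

0.5578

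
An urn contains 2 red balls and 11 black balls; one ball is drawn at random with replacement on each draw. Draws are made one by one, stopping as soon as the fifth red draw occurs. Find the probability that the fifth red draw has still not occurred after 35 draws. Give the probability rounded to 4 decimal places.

0.3570

Needing more than 35 draws ⇔ fewer than 5 successes in the first 35. With X ~ Binomial(35, 0.153846), P(Y > 35) = P(X ≤ 4).
  k=0: C(35,0)·0.153846^0·0.846154^35 = 0.002889
  k=1: C(35,1)·0.153846^1·0.846154^34 = 0.018384
  k=2: C(35,2)·0.153846^2·0.846154^33 = 0.056822
  k=3: C(35,3)·0.153846^3·0.846154^32 = 0.113644
  k=4: C(35,4)·0.153846^4·0.846154^31 = 0.165301
P(X ≤ 4) = 0.357040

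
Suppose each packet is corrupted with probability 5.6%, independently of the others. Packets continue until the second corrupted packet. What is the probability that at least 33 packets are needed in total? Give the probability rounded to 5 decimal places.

0.45840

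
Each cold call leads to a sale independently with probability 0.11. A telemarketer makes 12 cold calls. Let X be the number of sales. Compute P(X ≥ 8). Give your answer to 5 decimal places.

0.00001

X ~ Binomial(12, 0.11); P(X ≥ 8) = Σ C(12,k) p^k (1−p)^(12−k) over k:
  k=8: C(12,8)·0.11^8·0.89^4 = 0.0000067
  k=9: C(12,9)·0.11^9·0.89^3 = 0.0000004
  k=10: C(12,10)·0.11^10·0.89^2 = 0.0000000
  k=11: C(12,11)·0.11^11·0.89^1 = 0.0000000
  k=12: C(12,12)·0.11^12·0.89^0 = 0.0000000
Total = 0.0000070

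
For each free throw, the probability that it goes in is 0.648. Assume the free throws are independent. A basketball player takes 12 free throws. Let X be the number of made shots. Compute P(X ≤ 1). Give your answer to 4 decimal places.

0.0001

X ~ Binomial(12, 0.648); P(X ≤ 1) = Σ C(12,k) p^k (1−p)^(12−k) over k:
  k=0: C(12,0)·0.648^0·0.352^12 = 0.000004
  k=1: C(12,1)·0.648^1·0.352^11 = 0.000080
Total = 0.000084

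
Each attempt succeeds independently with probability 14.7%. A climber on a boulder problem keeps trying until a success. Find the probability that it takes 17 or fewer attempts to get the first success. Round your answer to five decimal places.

Y = number of attempts to the first success; geometric, p = 0.147.
P(Y ≤ 17) = 1 − (1−p)^17 = 1 − 0.0670091 = 0.9329909

0.93299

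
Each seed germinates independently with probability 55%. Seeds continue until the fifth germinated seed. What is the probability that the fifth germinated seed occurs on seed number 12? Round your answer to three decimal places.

0.062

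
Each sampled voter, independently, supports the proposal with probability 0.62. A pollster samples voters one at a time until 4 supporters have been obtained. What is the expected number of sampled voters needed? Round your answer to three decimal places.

6.452

Y = total sampled voters until the fourth success; negative binomial with r=4, p=0.62.
E[Y] = r / p = 4 / 0.62 = 6.45161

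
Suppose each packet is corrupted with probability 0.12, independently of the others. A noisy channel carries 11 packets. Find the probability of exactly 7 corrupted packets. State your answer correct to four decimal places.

0.0001

X ~ Binomial(n=11, p=0.12).
P(X=7) = C(11,7) · p^7 · (1−p)^4
= 330 · 3.5832e-07 · 0.5997 = 0.000071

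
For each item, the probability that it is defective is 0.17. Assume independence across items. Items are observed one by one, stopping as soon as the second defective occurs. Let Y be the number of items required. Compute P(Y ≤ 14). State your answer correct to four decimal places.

0.7152

Finishing within 14 items ⇔ at least 2 successes in the first 14. With X ~ Binomial(14, 0.17), P(Y ≤ 14) = 1 − P(X ≤ 1).
  k=0: C(14,0)·0.17^0·0.83^14 = 0.073637
  k=1: C(14,1)·0.17^1·0.83^13 = 0.211151
1 − 0.284787 = 0.715213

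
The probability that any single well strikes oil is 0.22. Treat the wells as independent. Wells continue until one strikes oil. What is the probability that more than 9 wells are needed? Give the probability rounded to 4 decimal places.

0.1069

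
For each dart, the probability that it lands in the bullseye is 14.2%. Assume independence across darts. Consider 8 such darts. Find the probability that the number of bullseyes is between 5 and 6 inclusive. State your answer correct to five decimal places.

0.00221

X ~ Binomial(8, 0.142); P(5 ≤ X ≤ 6) = Σ C(8,k) p^k (1−p)^(8−k) over k:
  k=5: C(8,5)·0.142^5·0.858^3 = 0.0020422
  k=6: C(8,6)·0.142^6·0.858^2 = 0.0001690
Total = 0.0022112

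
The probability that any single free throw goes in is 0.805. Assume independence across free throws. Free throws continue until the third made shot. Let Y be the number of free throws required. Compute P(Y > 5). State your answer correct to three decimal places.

Needing more than 5 free throws ⇔ fewer than 3 successes in the first 5. With X ~ Binomial(5, 0.805), P(Y > 5) = P(X ≤ 2).
  k=0: C(5,0)·0.805^0·0.195^5 = 0.00028
  k=1: C(5,1)·0.805^1·0.195^4 = 0.00582
  k=2: C(5,2)·0.805^2·0.195^3 = 0.04805
P(X ≤ 2) = 0.05415

0.054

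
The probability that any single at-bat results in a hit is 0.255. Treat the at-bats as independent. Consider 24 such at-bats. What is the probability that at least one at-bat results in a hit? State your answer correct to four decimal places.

P(at least one) = 1 − P(none) = 1 − (1 − 0.255)^24
= 1 − 0.000855 = 0.999145

0.9991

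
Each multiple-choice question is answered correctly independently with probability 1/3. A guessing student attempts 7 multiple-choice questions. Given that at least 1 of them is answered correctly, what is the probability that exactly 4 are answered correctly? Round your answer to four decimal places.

X ~ Binomial(7, 0.333333). Want P(X=4 | X≥1) = P(X=4) / P(X≥1).
P(X=4) = C(7,4)·0.333333^4·0.666667^3 = 0.128029
P(X≥1) = 1 − 0.058528 = 0.941472
Ratio = 0.128029 / 0.941472 = 0.135988

0.1360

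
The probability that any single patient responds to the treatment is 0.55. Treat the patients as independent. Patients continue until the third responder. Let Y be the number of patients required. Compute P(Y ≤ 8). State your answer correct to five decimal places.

0.91154

Finishing within 8 patients ⇔ at least 3 successes in the first 8. With X ~ Binomial(8, 0.55), P(Y ≤ 8) = 1 − P(X ≤ 2).
  k=0: C(8,0)·0.55^0·0.45^8 = 0.0016815
  k=1: C(8,1)·0.55^1·0.45^7 = 0.0164415
  k=2: C(8,2)·0.55^2·0.45^6 = 0.0703329
1 − 0.0884559 = 0.9115441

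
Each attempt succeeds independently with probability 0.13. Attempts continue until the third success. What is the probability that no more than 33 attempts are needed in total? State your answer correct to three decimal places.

0.821

Finishing within 33 attempts ⇔ at least 3 successes in the first 33. With X ~ Binomial(33, 0.13), P(Y ≤ 33) = 1 − P(X ≤ 2).
  k=0: C(33,0)·0.13^0·0.87^33 = 0.01010
  k=1: C(33,1)·0.13^1·0.87^32 = 0.04978
  k=2: C(33,2)·0.13^2·0.87^31 = 0.11902
1 − 0.17890 = 0.82110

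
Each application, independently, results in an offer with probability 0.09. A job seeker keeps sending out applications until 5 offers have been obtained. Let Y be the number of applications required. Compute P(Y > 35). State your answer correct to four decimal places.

Needing more than 35 applications ⇔ fewer than 5 successes in the first 35. With X ~ Binomial(35, 0.09), P(Y > 35) = P(X ≤ 4).
  k=0: C(35,0)·0.09^0·0.91^35 = 0.036851
  k=1: C(35,1)·0.09^1·0.91^34 = 0.127561
  k=2: C(35,2)·0.09^2·0.91^33 = 0.214471
  k=3: C(35,3)·0.09^3·0.91^32 = 0.233325
  k=4: C(35,4)·0.09^4·0.91^31 = 0.184609
P(X ≤ 4) = 0.796817

0.7968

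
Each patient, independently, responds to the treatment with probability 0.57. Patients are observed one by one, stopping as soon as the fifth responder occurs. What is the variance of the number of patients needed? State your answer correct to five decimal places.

6.61742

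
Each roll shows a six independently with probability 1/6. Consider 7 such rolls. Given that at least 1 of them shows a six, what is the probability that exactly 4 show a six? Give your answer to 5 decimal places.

X ~ Binomial(7, 0.166667). Want P(X=4 | X≥1) = P(X=4) / P(X≥1).
P(X=4) = C(7,4)·0.166667^4·0.833333^3 = 0.0156286
P(X≥1) = 1 − 0.2790816 = 0.7209184
Ratio = 0.0156286 / 0.7209184 = 0.0216787

0.02168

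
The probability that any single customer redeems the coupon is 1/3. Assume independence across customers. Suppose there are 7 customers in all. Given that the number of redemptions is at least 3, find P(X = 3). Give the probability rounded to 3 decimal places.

0.596

X ~ Binomial(7, 0.333333). Want P(X=3 | X≥3) = P(X=3) / P(X≥3).
P(X=3) = C(7,3)·0.333333^3·0.666667^4 = 0.25606
P(X≥3) = 1 − 0.05853 − 0.20485 − 0.30727 = 0.42936
Ratio = 0.25606 / 0.42936 = 0.59638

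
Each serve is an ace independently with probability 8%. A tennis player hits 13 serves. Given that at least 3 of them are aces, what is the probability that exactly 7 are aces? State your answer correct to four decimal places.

0.0003

X ~ Binomial(13, 0.08). Want P(X=7 | X≥3) = P(X=7) / P(X≥3).
P(X=7) = C(13,7)·0.08^7·0.92^6 = 0.000022
P(X≥3) = 1 − 0.338253 − 0.382373 − 0.199499 = 0.079875
Ratio = 0.000022 / 0.079875 = 0.000273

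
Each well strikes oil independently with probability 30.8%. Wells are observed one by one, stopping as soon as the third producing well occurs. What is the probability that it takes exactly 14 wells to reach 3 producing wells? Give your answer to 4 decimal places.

Y = trial on which the third success occurs; negative binomial, r=3, p=0.308.
P(Y=14) = C(13,2) · p^3 · (1−p)^11
= 78 · 0.029218 · 0.017425 = 0.039711

0.0397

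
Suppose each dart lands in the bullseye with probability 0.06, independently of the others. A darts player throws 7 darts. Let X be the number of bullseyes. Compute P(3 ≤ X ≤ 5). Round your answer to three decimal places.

0.006

X ~ Binomial(7, 0.06); P(3 ≤ X ≤ 5) = Σ C(7,k) p^k (1−p)^(7−k) over k:
  k=3: C(7,3)·0.06^3·0.94^4 = 0.00590
  k=4: C(7,4)·0.06^4·0.94^3 = 0.00038
  k=5: C(7,5)·0.06^5·0.94^2 = 0.00001
Total = 0.00629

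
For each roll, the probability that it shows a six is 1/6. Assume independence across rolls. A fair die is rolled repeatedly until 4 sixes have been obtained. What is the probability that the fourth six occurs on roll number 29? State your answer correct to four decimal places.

Y = trial on which the fourth success occurs; negative binomial, r=4, p=0.166667.
P(Y=29) = C(28,3) · p^4 · (1−p)^25
= 3276 · 0.0007716 · 0.010483 = 0.026498

0.0265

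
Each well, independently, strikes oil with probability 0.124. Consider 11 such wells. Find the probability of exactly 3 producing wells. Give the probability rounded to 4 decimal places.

0.1091

X ~ Binomial(n=11, p=0.124).
P(X=3) = C(11,3) · p^3 · (1−p)^8
= 165 · 0.0019066 · 0.34676 = 0.109089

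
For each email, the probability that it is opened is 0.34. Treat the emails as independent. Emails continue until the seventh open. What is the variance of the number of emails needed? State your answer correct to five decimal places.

39.96540

Y = total emails until the seventh success; negative binomial with r=7, p=0.34.
Var(Y) = r(1−p)/p² = 7·0.66 / 0.34² = 39.9653979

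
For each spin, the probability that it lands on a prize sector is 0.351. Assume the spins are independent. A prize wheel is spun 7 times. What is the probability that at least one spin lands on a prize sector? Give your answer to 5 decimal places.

P(at least one) = 1 − P(none) = 1 − (1 − 0.351)^7
= 1 − 0.0484968 = 0.9515032

0.95150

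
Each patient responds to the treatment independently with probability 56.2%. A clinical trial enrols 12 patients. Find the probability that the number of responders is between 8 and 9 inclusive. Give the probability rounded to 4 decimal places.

X ~ Binomial(12, 0.562); P(8 ≤ X ≤ 9) = Σ C(12,k) p^k (1−p)^(12−k) over k:
  k=8: C(12,8)·0.562^8·0.438^4 = 0.181298
  k=9: C(12,9)·0.562^9·0.438^3 = 0.103388
Total = 0.284686

0.2847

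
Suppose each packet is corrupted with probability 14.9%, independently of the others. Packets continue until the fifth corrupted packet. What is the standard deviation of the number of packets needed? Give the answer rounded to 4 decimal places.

Y = total packets until the fifth success; negative binomial with r=5, p=0.149.
SD(Y) = √[r(1−p)/p²] = √(191.658033) = 13.844061

13.8441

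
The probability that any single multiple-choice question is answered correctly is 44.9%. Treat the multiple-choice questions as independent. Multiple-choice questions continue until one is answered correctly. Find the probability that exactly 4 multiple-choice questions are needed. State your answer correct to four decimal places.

Geometric (trials to first success), p = 0.449.
P(Y = 4) = (1−p)^3 · p = 0.16728 · 0.449 = 0.075111

0.0751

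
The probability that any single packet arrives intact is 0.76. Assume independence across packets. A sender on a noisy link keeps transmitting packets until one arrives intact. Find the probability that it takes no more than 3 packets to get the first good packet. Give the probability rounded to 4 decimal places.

0.9862

Y = number of packets to the first success; geometric, p = 0.76.
P(Y ≤ 3) = 1 − (1−p)^3 = 1 − 0.013824 = 0.986176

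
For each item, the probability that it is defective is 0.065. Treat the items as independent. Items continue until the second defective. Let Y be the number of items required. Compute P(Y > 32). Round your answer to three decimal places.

Needing more than 32 items ⇔ fewer than 2 successes in the first 32. With X ~ Binomial(32, 0.065), P(Y > 32) = P(X ≤ 1).
  k=0: C(32,0)·0.065^0·0.935^32 = 0.11640
  k=1: C(32,1)·0.065^1·0.935^31 = 0.25895
P(X ≤ 1) = 0.37536

0.375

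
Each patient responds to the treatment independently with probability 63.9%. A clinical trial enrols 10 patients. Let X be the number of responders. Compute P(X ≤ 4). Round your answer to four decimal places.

0.1085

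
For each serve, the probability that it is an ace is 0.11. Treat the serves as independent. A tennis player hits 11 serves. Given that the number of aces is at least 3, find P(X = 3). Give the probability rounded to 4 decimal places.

X ~ Binomial(11, 0.11). Want P(X=3 | X≥3) = P(X=3) / P(X≥3).
P(X=3) = C(11,3)·0.11^3·0.89^8 = 0.086453
P(X≥3) = 1 − 0.277517 − 0.377299 − 0.233162 = 0.112022
Ratio = 0.086453 / 0.112022 = 0.771756

0.7718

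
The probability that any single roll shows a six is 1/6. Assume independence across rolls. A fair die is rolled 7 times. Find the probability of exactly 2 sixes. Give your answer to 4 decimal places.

0.2344

X ~ Binomial(n=7, p=0.166667).
P(X=2) = C(7,2) · p^2 · (1−p)^5
= 21 · 0.027778 · 0.40188 = 0.234429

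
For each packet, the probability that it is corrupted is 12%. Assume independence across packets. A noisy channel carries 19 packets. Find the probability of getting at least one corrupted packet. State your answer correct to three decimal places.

0.912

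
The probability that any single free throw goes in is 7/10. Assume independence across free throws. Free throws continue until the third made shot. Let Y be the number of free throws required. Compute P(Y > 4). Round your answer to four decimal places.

0.3483

Needing more than 4 free throws ⇔ fewer than 3 successes in the first 4. With X ~ Binomial(4, 0.70), P(Y > 4) = P(X ≤ 2).
  k=0: C(4,0)·0.70^0·0.30^4 = 0.008100
  k=1: C(4,1)·0.70^1·0.30^3 = 0.075600
  k=2: C(4,2)·0.70^2·0.30^2 = 0.264600
P(X ≤ 2) = 0.348300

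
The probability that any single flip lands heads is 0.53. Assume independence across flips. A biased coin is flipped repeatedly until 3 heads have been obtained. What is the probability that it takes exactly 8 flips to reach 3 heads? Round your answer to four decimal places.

Y = trial on which the third success occurs; negative binomial, r=3, p=0.53.
P(Y=8) = C(7,2) · p^3 · (1−p)^5
= 21 · 0.14888 · 0.022935 = 0.071703

0.0717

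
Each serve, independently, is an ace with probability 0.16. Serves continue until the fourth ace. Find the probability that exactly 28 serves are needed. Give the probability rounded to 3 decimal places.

Y = trial on which the fourth success occurs; negative binomial, r=4, p=0.16.
P(Y=28) = C(27,3) · p^4 · (1−p)^24
= 2925 · 0.00065536 · 0.01523 = 0.02920

0.029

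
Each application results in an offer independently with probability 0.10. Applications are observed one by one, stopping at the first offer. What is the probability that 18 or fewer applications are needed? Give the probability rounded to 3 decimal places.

0.850

Y = number of applications to the first success; geometric, p = 0.10.
P(Y ≤ 18) = 1 − (1−p)^18 = 1 − 0.15009 = 0.84991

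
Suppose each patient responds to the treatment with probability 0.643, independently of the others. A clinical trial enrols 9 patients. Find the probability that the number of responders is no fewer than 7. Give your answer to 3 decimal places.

0.321

X ~ Binomial(9, 0.643); P(X ≥ 7) = Σ C(9,k) p^k (1−p)^(9−k) over k:
  k=7: C(9,7)·0.643^7·0.357^2 = 0.20850
  k=8: C(9,8)·0.643^8·0.357^1 = 0.09389
  k=9: C(9,9)·0.643^9·0.357^0 = 0.01879
Total = 0.32118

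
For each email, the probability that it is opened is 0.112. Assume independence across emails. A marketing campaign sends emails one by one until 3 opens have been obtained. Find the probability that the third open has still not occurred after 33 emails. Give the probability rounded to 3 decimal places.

Needing more than 33 emails ⇔ fewer than 3 successes in the first 33. With X ~ Binomial(33, 0.112), P(Y > 33) = P(X ≤ 2).
  k=0: C(33,0)·0.112^0·0.888^33 = 0.01984
  k=1: C(33,1)·0.112^1·0.888^32 = 0.08259
  k=2: C(33,2)·0.112^2·0.888^31 = 0.16668
P(X ≤ 2) = 0.26911

0.269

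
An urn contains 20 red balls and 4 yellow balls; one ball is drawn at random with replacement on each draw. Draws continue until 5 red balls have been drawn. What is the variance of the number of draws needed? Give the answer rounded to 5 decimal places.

Y = total draws until the fifth success; negative binomial with r=5, p=0.833333.
Var(Y) = r(1−p)/p² = 5·0.166667 / 0.833333² = 1.2000000

1.20000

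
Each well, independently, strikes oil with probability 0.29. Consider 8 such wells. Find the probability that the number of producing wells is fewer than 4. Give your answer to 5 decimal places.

0.82365

X ~ Binomial(8, 0.29); P(X ≤ 3) = Σ C(8,k) p^k (1−p)^(8−k) over k:
  k=0: C(8,0)·0.29^0·0.71^8 = 0.0645754
  k=1: C(8,1)·0.29^1·0.71^7 = 0.2110068
  k=2: C(8,2)·0.29^2·0.71^6 = 0.3016505
  k=3: C(8,3)·0.29^3·0.71^5 = 0.2464188
Total = 0.8236514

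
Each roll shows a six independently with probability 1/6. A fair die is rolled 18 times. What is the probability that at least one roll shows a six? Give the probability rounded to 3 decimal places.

0.962

P(at least one) = 1 − P(none) = 1 − (1 − 0.166667)^18
= 1 − 0.03756 = 0.96244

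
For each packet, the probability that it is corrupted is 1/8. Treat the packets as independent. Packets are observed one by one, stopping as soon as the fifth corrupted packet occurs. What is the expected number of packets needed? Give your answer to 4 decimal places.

40.0000

Y = total packets until the fifth success; negative binomial with r=5, p=0.125.
E[Y] = r / p = 5 / 0.125 = 40.000000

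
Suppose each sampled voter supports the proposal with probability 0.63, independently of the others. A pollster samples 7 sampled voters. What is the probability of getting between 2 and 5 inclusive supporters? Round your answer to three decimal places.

0.786

X ~ Binomial(7, 0.63); P(2 ≤ X ≤ 5) = Σ C(7,k) p^k (1−p)^(7−k) over k:
  k=2: C(7,2)·0.63^2·0.37^5 = 0.05780
  k=3: C(7,3)·0.63^3·0.37^4 = 0.16402
  k=4: C(7,4)·0.63^4·0.37^3 = 0.27928
  k=5: C(7,5)·0.63^5·0.37^2 = 0.28532
Total = 0.78641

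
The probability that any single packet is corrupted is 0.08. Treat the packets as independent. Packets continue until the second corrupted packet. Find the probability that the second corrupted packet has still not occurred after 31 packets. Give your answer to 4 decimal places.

0.2787

Needing more than 31 packets ⇔ fewer than 2 successes in the first 31. With X ~ Binomial(31, 0.08), P(Y > 31) = P(X ≤ 1).
  k=0: C(31,0)·0.08^0·0.92^31 = 0.075409
  k=1: C(31,1)·0.08^1·0.92^30 = 0.203276
P(X ≤ 1) = 0.278685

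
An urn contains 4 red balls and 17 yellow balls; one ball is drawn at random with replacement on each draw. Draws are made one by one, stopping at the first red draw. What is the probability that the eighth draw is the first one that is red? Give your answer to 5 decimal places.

0.04340

Geometric (trials to first success), p = 0.190476.
P(Y = 8) = (1−p)^7 · p = 0.22783 · 0.190476 = 0.0433958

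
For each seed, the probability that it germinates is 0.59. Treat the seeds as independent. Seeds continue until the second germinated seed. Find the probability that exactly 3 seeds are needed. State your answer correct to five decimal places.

Y = trial on which the second success occurs; negative binomial, r=2, p=0.59.
P(Y=3) = C(2,1) · p^2 · (1−p)^1
= 2 · 0.3481 · 0.41 = 0.2854420

0.28544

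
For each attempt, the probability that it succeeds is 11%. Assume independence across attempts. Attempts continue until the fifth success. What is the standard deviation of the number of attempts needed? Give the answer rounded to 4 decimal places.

19.1773

Y = total attempts until the fifth success; negative binomial with r=5, p=0.11.
SD(Y) = √[r(1−p)/p²] = √(367.768595) = 19.177294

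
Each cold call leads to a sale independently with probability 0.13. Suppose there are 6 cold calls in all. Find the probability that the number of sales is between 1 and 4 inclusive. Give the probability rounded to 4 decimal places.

X ~ Binomial(6, 0.13); P(1 ≤ X ≤ 4) = Σ C(6,k) p^k (1−p)^(6−k) over k:
  k=1: C(6,1)·0.13^1·0.87^5 = 0.388768
  k=2: C(6,2)·0.13^2·0.87^4 = 0.145230
  k=3: C(6,3)·0.13^3·0.87^3 = 0.028935
  k=4: C(6,4)·0.13^4·0.87^2 = 0.003243
Total = 0.566175

0.5662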